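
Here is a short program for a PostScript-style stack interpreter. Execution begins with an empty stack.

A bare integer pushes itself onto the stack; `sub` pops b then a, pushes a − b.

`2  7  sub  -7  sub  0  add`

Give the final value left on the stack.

2

2   → [2]
7   → [2, 7]
sub → [-5]
-7  → [-5, -7]
sub → [2]
0   → [2, 0]
add → [2]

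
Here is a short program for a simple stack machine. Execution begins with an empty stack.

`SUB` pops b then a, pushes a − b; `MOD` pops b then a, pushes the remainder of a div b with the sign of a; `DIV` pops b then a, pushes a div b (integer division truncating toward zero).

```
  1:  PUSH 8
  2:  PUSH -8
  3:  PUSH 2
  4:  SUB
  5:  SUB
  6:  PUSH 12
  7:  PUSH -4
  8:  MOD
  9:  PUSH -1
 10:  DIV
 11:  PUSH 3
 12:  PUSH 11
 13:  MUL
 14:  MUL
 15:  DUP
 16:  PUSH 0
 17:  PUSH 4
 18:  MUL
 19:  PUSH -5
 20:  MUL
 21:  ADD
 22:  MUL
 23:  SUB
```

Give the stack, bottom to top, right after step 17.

[18, 0, 0, 0, 4]

PUSH 8  : 8
PUSH -8 : 8 -8
PUSH 2  : 8 -8 2
SUB     : 8 -10
SUB     : 18
PUSH 12 : 18 12
PUSH -4 : 18 12 -4
MOD     : 18 0
PUSH -1 : 18 0 -1
DIV     : 18 0
PUSH 3  : 18 0 3
PUSH 11 : 18 0 3 11
MUL     : 18 0 33
MUL     : 18 0
DUP     : 18 0 0
PUSH 0  : 18 0 0 0
PUSH 4  : 18 0 0 0 4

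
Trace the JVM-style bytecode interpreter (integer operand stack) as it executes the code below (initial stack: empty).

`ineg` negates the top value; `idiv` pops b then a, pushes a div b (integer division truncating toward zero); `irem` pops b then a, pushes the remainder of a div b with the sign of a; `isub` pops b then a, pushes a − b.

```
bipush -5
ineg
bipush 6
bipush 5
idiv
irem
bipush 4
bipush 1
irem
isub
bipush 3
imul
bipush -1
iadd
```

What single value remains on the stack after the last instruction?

bipush -5  -5
ineg       5
bipush 6   5 6
bipush 5   5 6 5
idiv       5 1
irem       0
bipush 4   0 4
bipush 1   0 4 1
irem       0 0
isub       0
bipush 3   0 3
imul       0
bipush -1  0 -1
iadd       -1

-1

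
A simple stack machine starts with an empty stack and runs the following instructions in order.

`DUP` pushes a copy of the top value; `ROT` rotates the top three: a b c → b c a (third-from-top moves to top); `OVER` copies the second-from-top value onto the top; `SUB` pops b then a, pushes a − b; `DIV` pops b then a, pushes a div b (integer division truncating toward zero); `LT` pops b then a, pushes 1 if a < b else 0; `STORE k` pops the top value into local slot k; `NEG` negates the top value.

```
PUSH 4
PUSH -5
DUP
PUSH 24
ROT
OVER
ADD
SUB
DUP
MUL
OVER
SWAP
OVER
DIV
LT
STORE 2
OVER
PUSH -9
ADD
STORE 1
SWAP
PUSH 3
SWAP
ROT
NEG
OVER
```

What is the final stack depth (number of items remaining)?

PUSH 4  → [4]
PUSH -5 → [4, -5]
DUP     → [4, -5, -5]
PUSH 24 → [4, -5, -5, 24]
ROT     → [4, -5, 24, -5]
OVER    → [4, -5, 24, -5, 24]
ADD     → [4, -5, 24, 19]
SUB     → [4, -5, 5]
DUP     → [4, -5, 5, 5]
MUL     → [4, -5, 25]
OVER    → [4, -5, 25, -5]
SWAP    → [4, -5, -5, 25]
OVER    → [4, -5, -5, 25, -5]
DIV     → [4, -5, -5, -5]
LT      → [4, -5, 0]
STORE 2 → [4, -5]
OVER    → [4, -5, 4]
PUSH -9 → [4, -5, 4, -9]
ADD     → [4, -5, -5]
STORE 1 → [4, -5]
SWAP    → [-5, 4]
PUSH 3  → [-5, 4, 3]
SWAP    → [-5, 3, 4]
ROT     → [3, 4, -5]
NEG     → [3, 4, 5]
OVER    → [3, 4, 5, 4]

4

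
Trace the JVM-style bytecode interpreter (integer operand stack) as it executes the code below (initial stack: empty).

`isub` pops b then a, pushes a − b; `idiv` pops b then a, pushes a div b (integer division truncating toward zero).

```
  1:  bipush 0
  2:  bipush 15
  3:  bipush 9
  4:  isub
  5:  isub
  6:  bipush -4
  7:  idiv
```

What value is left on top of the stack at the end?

bipush 0  -> 0
bipush 15 -> 0 15
bipush 9  -> 0 15 9
isub      -> 0 6
isub      -> -6
bipush -4 -> -6 -4
idiv      -> 1

1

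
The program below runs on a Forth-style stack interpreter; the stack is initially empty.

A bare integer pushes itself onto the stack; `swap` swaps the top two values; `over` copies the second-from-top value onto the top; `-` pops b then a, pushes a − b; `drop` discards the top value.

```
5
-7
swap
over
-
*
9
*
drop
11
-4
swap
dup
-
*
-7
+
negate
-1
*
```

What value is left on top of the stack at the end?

-7

5       [5]
-7      [5, -7]
swap    [-7, 5]
over    [-7, 5, -7]
-       [-7, 12]
*       [-84]
9       [-84, 9]
*       [-756]
drop    []
11      [11]
-4      [11, -4]
swap    [-4, 11]
dup     [-4, 11, 11]
-       [-4, 0]
*       [0]
-7      [0, -7]
+       [-7]
negate  [7]
-1      [7, -1]
*       [-7]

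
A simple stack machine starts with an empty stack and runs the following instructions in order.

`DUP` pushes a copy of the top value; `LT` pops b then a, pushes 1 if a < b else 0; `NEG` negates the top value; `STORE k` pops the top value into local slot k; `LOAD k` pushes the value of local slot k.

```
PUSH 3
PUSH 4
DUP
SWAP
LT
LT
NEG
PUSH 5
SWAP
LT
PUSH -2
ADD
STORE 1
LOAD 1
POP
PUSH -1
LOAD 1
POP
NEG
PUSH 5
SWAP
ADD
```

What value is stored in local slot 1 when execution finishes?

-2

PUSH 3  → [3]
PUSH 4  → [3, 4]
DUP     → [3, 4, 4]
SWAP    → [3, 4, 4]
LT      → [3, 0]
LT      → [0]
NEG     → [0]
PUSH 5  → [0, 5]
SWAP    → [5, 0]
LT      → [0]
PUSH -2 → [0, -2]
ADD     → [-2]
STORE 1 → []
LOAD 1  → [-2]
POP     → []
PUSH -1 → [-1]
LOAD 1  → [-1, -2]
POP     → [-1]
NEG     → [1]
PUSH 5  → [1, 5]
SWAP    → [5, 1]
ADD     → [6]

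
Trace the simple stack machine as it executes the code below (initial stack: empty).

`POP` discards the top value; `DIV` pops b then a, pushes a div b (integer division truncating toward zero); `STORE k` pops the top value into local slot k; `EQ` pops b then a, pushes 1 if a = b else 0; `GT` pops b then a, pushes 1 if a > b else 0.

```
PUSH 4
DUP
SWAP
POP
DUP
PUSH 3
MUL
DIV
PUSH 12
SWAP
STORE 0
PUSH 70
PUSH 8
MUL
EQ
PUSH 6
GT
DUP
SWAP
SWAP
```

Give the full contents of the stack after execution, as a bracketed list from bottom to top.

PUSH 4  → [4]
DUP     → [4, 4]
SWAP    → [4, 4]
POP     → [4]
DUP     → [4, 4]
PUSH 3  → [4, 4, 3]
MUL     → [4, 12]
DIV     → [0]
PUSH 12 → [0, 12]
SWAP    → [12, 0]
STORE 0 → [12]
PUSH 70 → [12, 70]
PUSH 8  → [12, 70, 8]
MUL     → [12, 560]
EQ      → [0]
PUSH 6  → [0, 6]
GT      → [0]
DUP     → [0, 0]
SWAP    → [0, 0]
SWAP    → [0, 0]

[0, 0]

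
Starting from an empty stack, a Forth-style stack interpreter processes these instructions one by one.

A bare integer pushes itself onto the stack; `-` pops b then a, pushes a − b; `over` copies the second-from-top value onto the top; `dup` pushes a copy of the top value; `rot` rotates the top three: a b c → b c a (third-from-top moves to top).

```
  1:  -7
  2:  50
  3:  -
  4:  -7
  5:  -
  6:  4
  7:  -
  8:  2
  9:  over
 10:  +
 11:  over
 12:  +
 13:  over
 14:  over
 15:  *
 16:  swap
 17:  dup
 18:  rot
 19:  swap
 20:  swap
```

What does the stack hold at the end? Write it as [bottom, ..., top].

-7   → [-7]
50   → [-7, 50]
-    → [-57]
-7   → [-57, -7]
-    → [-50]
4    → [-50, 4]
-    → [-54]
2    → [-54, 2]
over → [-54, 2, -54]
+    → [-54, -52]
over → [-54, -52, -54]
+    → [-54, -106]
over → [-54, -106, -54]
over → [-54, -106, -54, -106]
*    → [-54, -106, 5724]
swap → [-54, 5724, -106]
dup  → [-54, 5724, -106, -106]
rot  → [-54, -106, -106, 5724]
swap → [-54, -106, 5724, -106]
swap → [-54, -106, -106, 5724]

[-54, -106, -106, 5724]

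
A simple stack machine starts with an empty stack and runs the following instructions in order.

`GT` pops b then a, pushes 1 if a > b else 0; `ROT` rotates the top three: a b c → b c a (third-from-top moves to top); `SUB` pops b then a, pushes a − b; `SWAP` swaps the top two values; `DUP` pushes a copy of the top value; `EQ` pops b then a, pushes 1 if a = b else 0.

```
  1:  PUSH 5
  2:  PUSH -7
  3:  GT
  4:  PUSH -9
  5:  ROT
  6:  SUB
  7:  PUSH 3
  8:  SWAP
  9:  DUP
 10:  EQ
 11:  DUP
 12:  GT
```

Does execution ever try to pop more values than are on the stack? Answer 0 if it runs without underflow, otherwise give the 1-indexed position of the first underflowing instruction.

5

PUSH 5   [5]
PUSH -7  [5, -7]
GT       [1]
PUSH -9  [1, -9]
ROT  — needs 3 operands, stack has 2 → underflow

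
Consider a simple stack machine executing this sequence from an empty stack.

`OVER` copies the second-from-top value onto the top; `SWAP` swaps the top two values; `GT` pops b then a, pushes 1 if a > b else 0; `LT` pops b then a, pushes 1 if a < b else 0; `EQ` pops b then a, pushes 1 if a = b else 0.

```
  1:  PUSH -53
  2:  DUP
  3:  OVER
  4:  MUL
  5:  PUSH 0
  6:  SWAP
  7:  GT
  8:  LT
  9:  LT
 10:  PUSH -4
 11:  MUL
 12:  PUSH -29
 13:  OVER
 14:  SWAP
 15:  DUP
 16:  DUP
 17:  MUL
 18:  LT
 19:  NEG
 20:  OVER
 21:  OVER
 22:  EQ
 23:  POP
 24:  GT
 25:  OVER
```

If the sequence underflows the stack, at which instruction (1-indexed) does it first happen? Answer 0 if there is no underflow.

9

PUSH -53 -> [-53]
DUP      -> [-53, -53]
OVER     -> [-53, -53, -53]
MUL      -> [-53, 2809]
PUSH 0   -> [-53, 2809, 0]
SWAP     -> [-53, 0, 2809]
GT       -> [-53, 0]
LT       -> [1]
LT  — needs 2 operands, stack has 1 → underflow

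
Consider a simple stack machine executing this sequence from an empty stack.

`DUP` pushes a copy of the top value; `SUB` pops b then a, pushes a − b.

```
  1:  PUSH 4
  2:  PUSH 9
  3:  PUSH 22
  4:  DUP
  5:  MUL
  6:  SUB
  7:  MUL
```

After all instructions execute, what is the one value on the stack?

PUSH 4  -> 4
PUSH 9  -> 4 9
PUSH 22 -> 4 9 22
DUP     -> 4 9 22 22
MUL     -> 4 9 484
SUB     -> 4 -475
MUL     -> -1900

-1900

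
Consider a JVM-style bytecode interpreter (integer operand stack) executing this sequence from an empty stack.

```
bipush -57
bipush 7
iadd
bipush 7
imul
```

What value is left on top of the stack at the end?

bipush -57 : -57
bipush 7   : -57 7
iadd       : -50
bipush 7   : -50 7
imul       : -350

-350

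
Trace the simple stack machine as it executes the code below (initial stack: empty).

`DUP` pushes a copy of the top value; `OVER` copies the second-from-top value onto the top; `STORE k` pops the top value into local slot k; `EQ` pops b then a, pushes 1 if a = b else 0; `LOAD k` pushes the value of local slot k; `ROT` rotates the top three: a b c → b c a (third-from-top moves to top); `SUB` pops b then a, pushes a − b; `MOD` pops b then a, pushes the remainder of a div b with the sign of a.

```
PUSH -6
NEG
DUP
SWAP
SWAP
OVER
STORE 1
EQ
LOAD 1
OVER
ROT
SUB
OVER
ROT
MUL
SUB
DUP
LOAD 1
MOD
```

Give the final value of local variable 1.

6

PUSH -6 : -6
NEG     : 6
DUP     : 6 6
SWAP    : 6 6
SWAP    : 6 6
OVER    : 6 6 6
STORE 1 : 6 6
EQ      : 1
LOAD 1  : 1 6
OVER    : 1 6 1
ROT     : 6 1 1
SUB     : 6 0
OVER    : 6 0 6
ROT     : 0 6 6
MUL     : 0 36
SUB     : -36
DUP     : -36 -36
LOAD 1  : -36 -36 6
MOD     : -36 0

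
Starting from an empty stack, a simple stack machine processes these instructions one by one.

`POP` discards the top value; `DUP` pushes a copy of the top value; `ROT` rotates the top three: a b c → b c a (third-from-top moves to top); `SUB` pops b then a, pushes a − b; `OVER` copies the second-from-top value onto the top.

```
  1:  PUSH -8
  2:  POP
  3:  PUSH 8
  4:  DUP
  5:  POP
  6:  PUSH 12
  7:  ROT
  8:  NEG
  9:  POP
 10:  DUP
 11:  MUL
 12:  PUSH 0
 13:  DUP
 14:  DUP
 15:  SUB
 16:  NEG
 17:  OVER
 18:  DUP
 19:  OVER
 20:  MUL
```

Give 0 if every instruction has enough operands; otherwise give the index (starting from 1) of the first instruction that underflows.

PUSH -8 : -8
POP     : (empty)
PUSH 8  : 8
DUP     : 8 8
POP     : 8
PUSH 12 : 8 12
ROT  — needs 3 operands, stack has 2 → underflow

7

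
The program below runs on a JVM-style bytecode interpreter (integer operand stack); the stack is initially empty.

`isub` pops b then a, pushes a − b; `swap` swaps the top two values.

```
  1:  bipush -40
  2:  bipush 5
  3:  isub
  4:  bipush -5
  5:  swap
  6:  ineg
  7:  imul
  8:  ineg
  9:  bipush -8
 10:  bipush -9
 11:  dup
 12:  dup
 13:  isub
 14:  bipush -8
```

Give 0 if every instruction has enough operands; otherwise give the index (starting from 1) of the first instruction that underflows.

0

bipush -40 -> [-40]
bipush 5   -> [-40, 5]
isub       -> [-45]
bipush -5  -> [-45, -5]
swap       -> [-5, -45]
ineg       -> [-5, 45]
imul       -> [-225]
ineg       -> [225]
bipush -8  -> [225, -8]
bipush -9  -> [225, -8, -9]
dup        -> [225, -8, -9, -9]
dup        -> [225, -8, -9, -9, -9]
isub       -> [225, -8, -9, 0]
bipush -8  -> [225, -8, -9, 0, -8]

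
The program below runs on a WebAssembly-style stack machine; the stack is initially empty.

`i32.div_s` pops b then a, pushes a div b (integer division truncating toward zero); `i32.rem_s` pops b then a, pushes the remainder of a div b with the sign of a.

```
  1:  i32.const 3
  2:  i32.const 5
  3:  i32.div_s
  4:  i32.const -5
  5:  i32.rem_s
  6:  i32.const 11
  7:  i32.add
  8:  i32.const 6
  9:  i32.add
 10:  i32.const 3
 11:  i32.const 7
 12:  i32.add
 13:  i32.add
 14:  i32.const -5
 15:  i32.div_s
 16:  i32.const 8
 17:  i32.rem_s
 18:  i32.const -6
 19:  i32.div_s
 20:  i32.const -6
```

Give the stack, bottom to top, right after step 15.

i32.const 3  -> [3]
i32.const 5  -> [3, 5]
i32.div_s    -> [0]
i32.const -5 -> [0, -5]
i32.rem_s    -> [0]
i32.const 11 -> [0, 11]
i32.add      -> [11]
i32.const 6  -> [11, 6]
i32.add      -> [17]
i32.const 3  -> [17, 3]
i32.const 7  -> [17, 3, 7]
i32.add      -> [17, 10]
i32.add      -> [27]
i32.const -5 -> [27, -5]
i32.div_s    -> [-5]

[-5]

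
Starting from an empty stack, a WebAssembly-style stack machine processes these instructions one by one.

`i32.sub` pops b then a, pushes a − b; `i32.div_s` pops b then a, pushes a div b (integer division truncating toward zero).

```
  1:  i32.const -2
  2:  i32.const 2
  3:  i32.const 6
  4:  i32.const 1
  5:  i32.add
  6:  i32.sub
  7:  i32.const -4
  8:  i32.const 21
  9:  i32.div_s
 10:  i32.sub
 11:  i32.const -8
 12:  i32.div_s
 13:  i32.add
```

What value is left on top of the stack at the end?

i32.const -2 -> -2
i32.const 2  -> -2 2
i32.const 6  -> -2 2 6
i32.const 1  -> -2 2 6 1
i32.add      -> -2 2 7
i32.sub      -> -2 -5
i32.const -4 -> -2 -5 -4
i32.const 21 -> -2 -5 -4 21
i32.div_s    -> -2 -5 0
i32.sub      -> -2 -5
i32.const -8 -> -2 -5 -8
i32.div_s    -> -2 0
i32.add      -> -2

-2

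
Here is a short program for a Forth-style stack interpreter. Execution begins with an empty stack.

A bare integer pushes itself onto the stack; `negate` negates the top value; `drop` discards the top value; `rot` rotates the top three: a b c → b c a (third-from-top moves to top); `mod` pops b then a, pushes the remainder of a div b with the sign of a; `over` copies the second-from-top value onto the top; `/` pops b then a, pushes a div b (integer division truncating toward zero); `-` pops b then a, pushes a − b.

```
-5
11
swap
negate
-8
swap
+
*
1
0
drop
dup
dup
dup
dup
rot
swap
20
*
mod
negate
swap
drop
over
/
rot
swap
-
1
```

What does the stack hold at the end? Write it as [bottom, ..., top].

-5     -> -5
11     -> -5 11
swap   -> 11 -5
negate -> 11 5
-8     -> 11 5 -8
swap   -> 11 -8 5
+      -> 11 -3
*      -> -33
1      -> -33 1
0      -> -33 1 0
drop   -> -33 1
dup    -> -33 1 1
dup    -> -33 1 1 1
dup    -> -33 1 1 1 1
dup    -> -33 1 1 1 1 1
rot    -> -33 1 1 1 1 1
swap   -> -33 1 1 1 1 1
20     -> -33 1 1 1 1 1 20
*      -> -33 1 1 1 1 20
mod    -> -33 1 1 1 1
negate -> -33 1 1 1 -1
swap   -> -33 1 1 -1 1
drop   -> -33 1 1 -1
over   -> -33 1 1 -1 1
/      -> -33 1 1 -1
rot    -> -33 1 -1 1
swap   -> -33 1 1 -1
-      -> -33 1 2
1      -> -33 1 2 1

[-33, 1, 2, 1]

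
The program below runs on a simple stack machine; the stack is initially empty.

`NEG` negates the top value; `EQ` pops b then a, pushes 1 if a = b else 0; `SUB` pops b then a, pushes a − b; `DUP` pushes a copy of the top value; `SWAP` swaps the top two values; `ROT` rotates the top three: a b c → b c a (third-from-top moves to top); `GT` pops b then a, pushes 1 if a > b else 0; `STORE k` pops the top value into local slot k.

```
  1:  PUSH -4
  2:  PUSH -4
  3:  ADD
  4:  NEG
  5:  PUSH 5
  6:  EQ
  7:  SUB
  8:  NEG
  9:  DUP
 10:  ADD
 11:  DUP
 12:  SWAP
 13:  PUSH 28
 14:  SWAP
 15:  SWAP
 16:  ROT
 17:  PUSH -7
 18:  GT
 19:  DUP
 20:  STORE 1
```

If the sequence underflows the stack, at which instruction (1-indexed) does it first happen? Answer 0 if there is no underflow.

7

PUSH -4 -> [-4]
PUSH -4 -> [-4, -4]
ADD     -> [-8]
NEG     -> [8]
PUSH 5  -> [8, 5]
EQ      -> [0]
SUB  — needs 2 operands, stack has 1 → underflow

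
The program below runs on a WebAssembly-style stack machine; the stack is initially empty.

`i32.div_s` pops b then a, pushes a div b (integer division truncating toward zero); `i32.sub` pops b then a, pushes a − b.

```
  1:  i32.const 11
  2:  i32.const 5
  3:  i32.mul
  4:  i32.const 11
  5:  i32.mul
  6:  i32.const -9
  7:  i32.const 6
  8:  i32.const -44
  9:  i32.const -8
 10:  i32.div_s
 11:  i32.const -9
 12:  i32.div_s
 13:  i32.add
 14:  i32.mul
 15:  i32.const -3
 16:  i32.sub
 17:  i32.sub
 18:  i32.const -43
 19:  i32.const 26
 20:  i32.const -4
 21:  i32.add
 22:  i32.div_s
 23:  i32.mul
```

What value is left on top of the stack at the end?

-656

i32.const 11   [11]
i32.const 5    [11, 5]
i32.mul        [55]
i32.const 11   [55, 11]
i32.mul        [605]
i32.const -9   [605, -9]
i32.const 6    [605, -9, 6]
i32.const -44  [605, -9, 6, -44]
i32.const -8   [605, -9, 6, -44, -8]
i32.div_s      [605, -9, 6, 5]
i32.const -9   [605, -9, 6, 5, -9]
i32.div_s      [605, -9, 6, 0]
i32.add        [605, -9, 6]
i32.mul        [605, -54]
i32.const -3   [605, -54, -3]
i32.sub        [605, -51]
i32.sub        [656]
i32.const -43  [656, -43]
i32.const 26   [656, -43, 26]
i32.const -4   [656, -43, 26, -4]
i32.add        [656, -43, 22]
i32.div_s      [656, -1]
i32.mul        [-656]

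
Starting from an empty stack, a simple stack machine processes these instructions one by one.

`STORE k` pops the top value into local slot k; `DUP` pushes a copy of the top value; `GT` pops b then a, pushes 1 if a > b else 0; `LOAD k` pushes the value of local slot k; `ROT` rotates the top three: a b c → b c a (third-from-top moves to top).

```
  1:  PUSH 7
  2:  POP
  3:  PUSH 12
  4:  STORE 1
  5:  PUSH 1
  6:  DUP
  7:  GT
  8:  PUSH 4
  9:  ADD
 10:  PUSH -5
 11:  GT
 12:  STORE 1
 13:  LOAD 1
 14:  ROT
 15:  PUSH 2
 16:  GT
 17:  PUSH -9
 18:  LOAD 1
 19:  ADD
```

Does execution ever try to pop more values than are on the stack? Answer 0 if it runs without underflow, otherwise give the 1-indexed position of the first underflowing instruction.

PUSH 7  → [7]
POP     → []
PUSH 12 → [12]
STORE 1 → []
PUSH 1  → [1]
DUP     → [1, 1]
GT      → [0]
PUSH 4  → [0, 4]
ADD     → [4]
PUSH -5 → [4, -5]
GT      → [1]
STORE 1 → []
LOAD 1  → [1]
ROT  — needs 3 operands, stack has 1 → underflow

14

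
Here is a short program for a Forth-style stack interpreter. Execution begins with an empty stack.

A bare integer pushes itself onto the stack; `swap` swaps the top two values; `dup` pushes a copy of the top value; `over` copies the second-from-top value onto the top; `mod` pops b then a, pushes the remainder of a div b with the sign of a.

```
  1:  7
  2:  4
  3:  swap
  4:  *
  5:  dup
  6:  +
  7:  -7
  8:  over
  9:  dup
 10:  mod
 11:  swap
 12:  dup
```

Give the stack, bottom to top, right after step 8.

[56, -7, 56]

7    : 7
4    : 7 4
swap : 4 7
*    : 28
dup  : 28 28
+    : 56
-7   : 56 -7
over : 56 -7 56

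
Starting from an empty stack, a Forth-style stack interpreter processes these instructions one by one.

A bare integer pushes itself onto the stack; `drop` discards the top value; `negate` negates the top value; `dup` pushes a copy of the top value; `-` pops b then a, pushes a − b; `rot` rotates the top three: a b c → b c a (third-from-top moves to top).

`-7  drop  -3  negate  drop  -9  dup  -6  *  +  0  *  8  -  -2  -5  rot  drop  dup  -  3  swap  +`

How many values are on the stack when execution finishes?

2

-7     → -7
drop   → (empty)
-3     → -3
negate → 3
drop   → (empty)
-9     → -9
dup    → -9 -9
-6     → -9 -9 -6
*      → -9 54
+      → 45
0      → 45 0
*      → 0
8      → 0 8
-      → -8
-2     → -8 -2
-5     → -8 -2 -5
rot    → -2 -5 -8
drop   → -2 -5
dup    → -2 -5 -5
-      → -2 0
3      → -2 0 3
swap   → -2 3 0
+      → -2 3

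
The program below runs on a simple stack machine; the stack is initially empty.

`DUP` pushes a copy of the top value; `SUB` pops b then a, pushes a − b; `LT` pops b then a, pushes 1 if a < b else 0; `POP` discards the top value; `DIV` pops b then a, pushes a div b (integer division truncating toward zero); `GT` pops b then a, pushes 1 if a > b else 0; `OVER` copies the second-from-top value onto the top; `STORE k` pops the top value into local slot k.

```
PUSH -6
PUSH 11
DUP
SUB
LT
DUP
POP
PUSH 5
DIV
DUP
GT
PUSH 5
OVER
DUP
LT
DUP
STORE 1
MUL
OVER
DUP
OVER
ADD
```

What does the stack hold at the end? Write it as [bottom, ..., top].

PUSH -6 -> [-6]
PUSH 11 -> [-6, 11]
DUP     -> [-6, 11, 11]
SUB     -> [-6, 0]
LT      -> [1]
DUP     -> [1, 1]
POP     -> [1]
PUSH 5  -> [1, 5]
DIV     -> [0]
DUP     -> [0, 0]
GT      -> [0]
PUSH 5  -> [0, 5]
OVER    -> [0, 5, 0]
DUP     -> [0, 5, 0, 0]
LT      -> [0, 5, 0]
DUP     -> [0, 5, 0, 0]
STORE 1 -> [0, 5, 0]
MUL     -> [0, 0]
OVER    -> [0, 0, 0]
DUP     -> [0, 0, 0, 0]
OVER    -> [0, 0, 0, 0, 0]
ADD     -> [0, 0, 0, 0]

[0, 0, 0, 0]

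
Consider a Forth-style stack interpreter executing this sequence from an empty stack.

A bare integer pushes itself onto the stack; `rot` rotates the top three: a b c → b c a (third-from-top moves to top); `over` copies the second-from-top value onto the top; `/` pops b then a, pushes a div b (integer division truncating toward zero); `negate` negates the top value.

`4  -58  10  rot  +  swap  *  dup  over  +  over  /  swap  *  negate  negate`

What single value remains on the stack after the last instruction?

4      : [4]
-58    : [4, -58]
10     : [4, -58, 10]
rot    : [-58, 10, 4]
+      : [-58, 14]
swap   : [14, -58]
*      : [-812]
dup    : [-812, -812]
over   : [-812, -812, -812]
+      : [-812, -1624]
over   : [-812, -1624, -812]
/      : [-812, 2]
swap   : [2, -812]
*      : [-1624]
negate : [1624]
negate : [-1624]

-1624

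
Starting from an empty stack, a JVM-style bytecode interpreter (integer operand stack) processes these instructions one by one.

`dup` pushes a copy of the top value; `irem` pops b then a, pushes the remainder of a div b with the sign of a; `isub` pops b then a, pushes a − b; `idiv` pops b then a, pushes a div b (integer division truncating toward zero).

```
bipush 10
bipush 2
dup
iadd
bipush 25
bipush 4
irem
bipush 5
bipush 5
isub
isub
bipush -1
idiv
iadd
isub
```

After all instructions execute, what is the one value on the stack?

bipush 10 : [10]
bipush 2  : [10, 2]
dup       : [10, 2, 2]
iadd      : [10, 4]
bipush 25 : [10, 4, 25]
bipush 4  : [10, 4, 25, 4]
irem      : [10, 4, 1]
bipush 5  : [10, 4, 1, 5]
bipush 5  : [10, 4, 1, 5, 5]
isub      : [10, 4, 1, 0]
isub      : [10, 4, 1]
bipush -1 : [10, 4, 1, -1]
idiv      : [10, 4, -1]
iadd      : [10, 3]
isub      : [7]

7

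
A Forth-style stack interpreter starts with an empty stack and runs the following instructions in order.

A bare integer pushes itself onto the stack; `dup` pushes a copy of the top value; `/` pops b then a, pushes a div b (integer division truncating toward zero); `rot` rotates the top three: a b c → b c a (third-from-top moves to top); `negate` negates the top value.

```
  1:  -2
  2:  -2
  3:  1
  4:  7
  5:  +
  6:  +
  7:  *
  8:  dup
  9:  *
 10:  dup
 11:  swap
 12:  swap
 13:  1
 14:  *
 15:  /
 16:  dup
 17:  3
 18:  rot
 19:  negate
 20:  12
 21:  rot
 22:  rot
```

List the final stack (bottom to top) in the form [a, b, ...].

[1, 12, 3, -1]

-2     : [-2]
-2     : [-2, -2]
1      : [-2, -2, 1]
7      : [-2, -2, 1, 7]
+      : [-2, -2, 8]
+      : [-2, 6]
*      : [-12]
dup    : [-12, -12]
*      : [144]
dup    : [144, 144]
swap   : [144, 144]
swap   : [144, 144]
1      : [144, 144, 1]
*      : [144, 144]
/      : [1]
dup    : [1, 1]
3      : [1, 1, 3]
rot    : [1, 3, 1]
negate : [1, 3, -1]
12     : [1, 3, -1, 12]
rot    : [1, -1, 12, 3]
rot    : [1, 12, 3, -1]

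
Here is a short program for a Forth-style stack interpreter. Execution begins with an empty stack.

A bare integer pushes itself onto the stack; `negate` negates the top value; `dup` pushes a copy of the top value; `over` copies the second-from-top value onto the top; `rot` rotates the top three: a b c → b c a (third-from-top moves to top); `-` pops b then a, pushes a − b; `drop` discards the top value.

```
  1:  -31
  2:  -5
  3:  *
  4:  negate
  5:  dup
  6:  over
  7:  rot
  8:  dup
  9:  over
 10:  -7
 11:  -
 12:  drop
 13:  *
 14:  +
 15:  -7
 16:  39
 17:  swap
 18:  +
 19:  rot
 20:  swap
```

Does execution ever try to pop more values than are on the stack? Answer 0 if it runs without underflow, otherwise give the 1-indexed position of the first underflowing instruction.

-31     -31
-5      -31 -5
*       155
negate  -155
dup     -155 -155
over    -155 -155 -155
rot     -155 -155 -155
dup     -155 -155 -155 -155
over    -155 -155 -155 -155 -155
-7      -155 -155 -155 -155 -155 -7
-       -155 -155 -155 -155 -148
drop    -155 -155 -155 -155
*       -155 -155 24025
+       -155 23870
-7      -155 23870 -7
39      -155 23870 -7 39
swap    -155 23870 39 -7
+       -155 23870 32
rot     23870 32 -155
swap    23870 -155 32

0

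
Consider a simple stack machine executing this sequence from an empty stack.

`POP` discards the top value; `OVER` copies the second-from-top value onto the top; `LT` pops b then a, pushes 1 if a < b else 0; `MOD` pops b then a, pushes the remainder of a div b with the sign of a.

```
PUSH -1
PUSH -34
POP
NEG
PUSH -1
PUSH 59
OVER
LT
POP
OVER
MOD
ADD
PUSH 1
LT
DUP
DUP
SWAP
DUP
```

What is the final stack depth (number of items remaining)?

PUSH -1  : [-1]
PUSH -34 : [-1, -34]
POP      : [-1]
NEG      : [1]
PUSH -1  : [1, -1]
PUSH 59  : [1, -1, 59]
OVER     : [1, -1, 59, -1]
LT       : [1, -1, 0]
POP      : [1, -1]
OVER     : [1, -1, 1]
MOD      : [1, 0]
ADD      : [1]
PUSH 1   : [1, 1]
LT       : [0]
DUP      : [0, 0]
DUP      : [0, 0, 0]
SWAP     : [0, 0, 0]
DUP      : [0, 0, 0, 0]

4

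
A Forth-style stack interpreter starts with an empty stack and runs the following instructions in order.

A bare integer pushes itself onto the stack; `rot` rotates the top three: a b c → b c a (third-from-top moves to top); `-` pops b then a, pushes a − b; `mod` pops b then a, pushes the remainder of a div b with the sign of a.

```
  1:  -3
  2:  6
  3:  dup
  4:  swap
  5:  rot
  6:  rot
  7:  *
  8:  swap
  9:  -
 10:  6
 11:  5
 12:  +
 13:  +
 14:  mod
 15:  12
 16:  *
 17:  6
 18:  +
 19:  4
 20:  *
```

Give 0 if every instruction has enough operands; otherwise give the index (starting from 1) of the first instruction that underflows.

-3   -> [-3]
6    -> [-3, 6]
dup  -> [-3, 6, 6]
swap -> [-3, 6, 6]
rot  -> [6, 6, -3]
rot  -> [6, -3, 6]
*    -> [6, -18]
swap -> [-18, 6]
-    -> [-24]
6    -> [-24, 6]
5    -> [-24, 6, 5]
+    -> [-24, 11]
+    -> [-13]
mod  — needs 2 operands, stack has 1 → underflow

14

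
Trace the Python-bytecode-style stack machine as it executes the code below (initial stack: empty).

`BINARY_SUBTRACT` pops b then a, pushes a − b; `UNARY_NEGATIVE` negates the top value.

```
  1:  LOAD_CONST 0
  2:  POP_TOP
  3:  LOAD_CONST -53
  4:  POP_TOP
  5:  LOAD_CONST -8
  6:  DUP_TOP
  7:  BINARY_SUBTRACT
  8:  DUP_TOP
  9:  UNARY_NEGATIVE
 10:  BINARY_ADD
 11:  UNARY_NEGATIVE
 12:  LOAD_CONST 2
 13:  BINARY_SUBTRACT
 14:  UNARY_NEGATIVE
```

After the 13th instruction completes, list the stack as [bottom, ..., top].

LOAD_CONST 0     [0]
POP_TOP          []
LOAD_CONST -53   [-53]
POP_TOP          []
LOAD_CONST -8    [-8]
DUP_TOP          [-8, -8]
BINARY_SUBTRACT  [0]
DUP_TOP          [0, 0]
UNARY_NEGATIVE   [0, 0]
BINARY_ADD       [0]
UNARY_NEGATIVE   [0]
LOAD_CONST 2     [0, 2]
BINARY_SUBTRACT  [-2]

[-2]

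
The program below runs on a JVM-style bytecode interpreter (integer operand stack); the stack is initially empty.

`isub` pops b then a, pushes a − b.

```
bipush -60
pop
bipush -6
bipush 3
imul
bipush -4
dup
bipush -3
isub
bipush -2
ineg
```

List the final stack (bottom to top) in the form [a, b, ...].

bipush -60 → -60
pop        → (empty)
bipush -6  → -6
bipush 3   → -6 3
imul       → -18
bipush -4  → -18 -4
dup        → -18 -4 -4
bipush -3  → -18 -4 -4 -3
isub       → -18 -4 -1
bipush -2  → -18 -4 -1 -2
ineg       → -18 -4 -1 2

[-18, -4, -1, 2]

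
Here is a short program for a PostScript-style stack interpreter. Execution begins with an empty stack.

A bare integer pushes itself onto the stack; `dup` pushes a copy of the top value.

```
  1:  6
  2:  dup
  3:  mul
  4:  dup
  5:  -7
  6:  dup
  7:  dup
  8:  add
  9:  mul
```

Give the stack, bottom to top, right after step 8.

[36, 36, -7, -14]

6    [6]
dup  [6, 6]
mul  [36]
dup  [36, 36]
-7   [36, 36, -7]
dup  [36, 36, -7, -7]
dup  [36, 36, -7, -7, -7]
add  [36, 36, -7, -14]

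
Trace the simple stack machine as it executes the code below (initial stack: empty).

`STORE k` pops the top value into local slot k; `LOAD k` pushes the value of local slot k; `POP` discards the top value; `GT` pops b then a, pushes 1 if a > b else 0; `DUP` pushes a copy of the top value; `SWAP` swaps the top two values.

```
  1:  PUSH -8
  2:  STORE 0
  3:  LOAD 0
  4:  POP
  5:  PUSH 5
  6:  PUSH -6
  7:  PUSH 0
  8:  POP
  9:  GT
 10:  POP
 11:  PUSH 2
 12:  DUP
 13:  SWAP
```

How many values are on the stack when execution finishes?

PUSH -8 : -8
STORE 0 : (empty)
LOAD 0  : -8
POP     : (empty)
PUSH 5  : 5
PUSH -6 : 5 -6
PUSH 0  : 5 -6 0
POP     : 5 -6
GT      : 1
POP     : (empty)
PUSH 2  : 2
DUP     : 2 2
SWAP    : 2 2

2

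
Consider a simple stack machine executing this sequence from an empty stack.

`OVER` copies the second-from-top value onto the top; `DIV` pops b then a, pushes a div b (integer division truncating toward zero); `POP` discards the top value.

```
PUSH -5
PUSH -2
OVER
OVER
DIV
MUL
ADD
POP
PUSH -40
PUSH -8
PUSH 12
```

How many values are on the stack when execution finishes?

PUSH -5  → -5
PUSH -2  → -5 -2
OVER     → -5 -2 -5
OVER     → -5 -2 -5 -2
DIV      → -5 -2 2
MUL      → -5 -4
ADD      → -9
POP      → (empty)
PUSH -40 → -40
PUSH -8  → -40 -8
PUSH 12  → -40 -8 12

3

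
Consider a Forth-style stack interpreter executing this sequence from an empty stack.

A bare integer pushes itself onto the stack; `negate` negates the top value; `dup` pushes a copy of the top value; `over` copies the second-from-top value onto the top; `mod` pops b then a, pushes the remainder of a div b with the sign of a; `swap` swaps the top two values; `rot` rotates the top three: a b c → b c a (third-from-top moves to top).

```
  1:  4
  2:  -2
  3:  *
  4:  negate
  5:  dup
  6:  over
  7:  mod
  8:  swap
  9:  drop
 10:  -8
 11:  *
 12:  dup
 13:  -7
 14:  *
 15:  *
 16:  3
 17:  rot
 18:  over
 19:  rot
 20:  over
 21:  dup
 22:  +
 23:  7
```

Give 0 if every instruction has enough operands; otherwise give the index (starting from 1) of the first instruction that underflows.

4      -> 4
-2     -> 4 -2
*      -> -8
negate -> 8
dup    -> 8 8
over   -> 8 8 8
mod    -> 8 0
swap   -> 0 8
drop   -> 0
-8     -> 0 -8
*      -> 0
dup    -> 0 0
-7     -> 0 0 -7
*      -> 0 0
*      -> 0
3      -> 0 3
rot  — needs 3 operands, stack has 2 → underflow

17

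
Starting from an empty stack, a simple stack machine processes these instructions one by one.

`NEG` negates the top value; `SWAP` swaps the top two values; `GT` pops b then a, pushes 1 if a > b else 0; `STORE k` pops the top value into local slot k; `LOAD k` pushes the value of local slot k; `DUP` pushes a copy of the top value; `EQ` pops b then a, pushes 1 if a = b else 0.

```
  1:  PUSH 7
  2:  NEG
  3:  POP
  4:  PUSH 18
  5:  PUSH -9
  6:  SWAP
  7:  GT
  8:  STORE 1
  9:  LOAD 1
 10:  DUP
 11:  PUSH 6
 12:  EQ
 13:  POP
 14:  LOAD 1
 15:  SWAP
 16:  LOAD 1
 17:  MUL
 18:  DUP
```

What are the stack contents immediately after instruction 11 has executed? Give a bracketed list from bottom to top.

[0, 0, 6]

PUSH 7  -> 7
NEG     -> -7
POP     -> (empty)
PUSH 18 -> 18
PUSH -9 -> 18 -9
SWAP    -> -9 18
GT      -> 0
STORE 1 -> (empty)
LOAD 1  -> 0
DUP     -> 0 0
PUSH 6  -> 0 0 6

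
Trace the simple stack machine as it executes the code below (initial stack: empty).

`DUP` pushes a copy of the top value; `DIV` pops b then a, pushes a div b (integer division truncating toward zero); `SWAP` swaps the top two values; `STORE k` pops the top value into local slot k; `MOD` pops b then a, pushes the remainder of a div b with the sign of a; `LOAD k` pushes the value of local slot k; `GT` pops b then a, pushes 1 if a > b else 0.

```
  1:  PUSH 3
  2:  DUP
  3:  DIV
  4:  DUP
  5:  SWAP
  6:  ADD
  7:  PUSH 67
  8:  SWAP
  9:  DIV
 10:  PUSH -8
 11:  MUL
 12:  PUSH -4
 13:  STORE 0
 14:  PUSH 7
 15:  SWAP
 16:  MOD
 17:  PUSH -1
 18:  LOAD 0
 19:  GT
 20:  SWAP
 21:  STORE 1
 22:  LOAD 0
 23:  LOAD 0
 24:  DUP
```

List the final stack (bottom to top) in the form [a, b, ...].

[1, -4, -4, -4]

PUSH 3  → 3
DUP     → 3 3
DIV     → 1
DUP     → 1 1
SWAP    → 1 1
ADD     → 2
PUSH 67 → 2 67
SWAP    → 67 2
DIV     → 33
PUSH -8 → 33 -8
MUL     → -264
PUSH -4 → -264 -4
STORE 0 → -264
PUSH 7  → -264 7
SWAP    → 7 -264
MOD     → 7
PUSH -1 → 7 -1
LOAD 0  → 7 -1 -4
GT      → 7 1
SWAP    → 1 7
STORE 1 → 1
LOAD 0  → 1 -4
LOAD 0  → 1 -4 -4
DUP     → 1 -4 -4 -4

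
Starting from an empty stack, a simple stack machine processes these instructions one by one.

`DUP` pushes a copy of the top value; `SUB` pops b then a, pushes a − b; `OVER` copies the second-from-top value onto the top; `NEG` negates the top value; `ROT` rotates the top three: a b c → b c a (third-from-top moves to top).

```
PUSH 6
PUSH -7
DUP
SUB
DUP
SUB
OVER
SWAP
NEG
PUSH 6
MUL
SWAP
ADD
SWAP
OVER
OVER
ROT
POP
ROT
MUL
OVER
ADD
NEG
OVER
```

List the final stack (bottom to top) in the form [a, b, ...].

[6, -42, 6]

PUSH 6  -> 6
PUSH -7 -> 6 -7
DUP     -> 6 -7 -7
SUB     -> 6 0
DUP     -> 6 0 0
SUB     -> 6 0
OVER    -> 6 0 6
SWAP    -> 6 6 0
NEG     -> 6 6 0
PUSH 6  -> 6 6 0 6
MUL     -> 6 6 0
SWAP    -> 6 0 6
ADD     -> 6 6
SWAP    -> 6 6
OVER    -> 6 6 6
OVER    -> 6 6 6 6
ROT     -> 6 6 6 6
POP     -> 6 6 6
ROT     -> 6 6 6
MUL     -> 6 36
OVER    -> 6 36 6
ADD     -> 6 42
NEG     -> 6 -42
OVER    -> 6 -42 6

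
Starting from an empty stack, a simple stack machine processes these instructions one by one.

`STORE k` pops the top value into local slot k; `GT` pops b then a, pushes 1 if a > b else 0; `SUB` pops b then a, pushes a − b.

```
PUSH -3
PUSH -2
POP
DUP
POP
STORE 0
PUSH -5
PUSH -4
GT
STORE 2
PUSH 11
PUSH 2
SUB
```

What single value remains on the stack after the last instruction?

9

PUSH -3 → [-3]
PUSH -2 → [-3, -2]
POP     → [-3]
DUP     → [-3, -3]
POP     → [-3]
STORE 0 → []
PUSH -5 → [-5]
PUSH -4 → [-5, -4]
GT      → [0]
STORE 2 → []
PUSH 11 → [11]
PUSH 2  → [11, 2]
SUB     → [9]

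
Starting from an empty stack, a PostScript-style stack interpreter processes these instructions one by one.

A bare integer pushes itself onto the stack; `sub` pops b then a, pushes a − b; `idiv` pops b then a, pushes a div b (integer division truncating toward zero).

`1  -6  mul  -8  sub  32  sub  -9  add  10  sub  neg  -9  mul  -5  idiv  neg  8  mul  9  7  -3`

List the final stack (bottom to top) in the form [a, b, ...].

[-704, 9, 7, -3]

1    → [1]
-6   → [1, -6]
mul  → [-6]
-8   → [-6, -8]
sub  → [2]
32   → [2, 32]
sub  → [-30]
-9   → [-30, -9]
add  → [-39]
10   → [-39, 10]
sub  → [-49]
neg  → [49]
-9   → [49, -9]
mul  → [-441]
-5   → [-441, -5]
idiv → [88]
neg  → [-88]
8    → [-88, 8]
mul  → [-704]
9    → [-704, 9]
7    → [-704, 9, 7]
-3   → [-704, 9, 7, -3]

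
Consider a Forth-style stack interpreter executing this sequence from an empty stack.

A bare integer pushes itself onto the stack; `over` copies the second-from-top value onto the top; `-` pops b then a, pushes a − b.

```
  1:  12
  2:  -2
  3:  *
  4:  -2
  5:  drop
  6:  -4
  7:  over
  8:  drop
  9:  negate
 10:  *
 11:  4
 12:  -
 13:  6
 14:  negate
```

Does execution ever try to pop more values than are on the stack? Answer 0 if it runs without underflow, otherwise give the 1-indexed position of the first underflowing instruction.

12     : [12]
-2     : [12, -2]
*      : [-24]
-2     : [-24, -2]
drop   : [-24]
-4     : [-24, -4]
over   : [-24, -4, -24]
drop   : [-24, -4]
negate : [-24, 4]
*      : [-96]
4      : [-96, 4]
-      : [-100]
6      : [-100, 6]
negate : [-100, -6]

0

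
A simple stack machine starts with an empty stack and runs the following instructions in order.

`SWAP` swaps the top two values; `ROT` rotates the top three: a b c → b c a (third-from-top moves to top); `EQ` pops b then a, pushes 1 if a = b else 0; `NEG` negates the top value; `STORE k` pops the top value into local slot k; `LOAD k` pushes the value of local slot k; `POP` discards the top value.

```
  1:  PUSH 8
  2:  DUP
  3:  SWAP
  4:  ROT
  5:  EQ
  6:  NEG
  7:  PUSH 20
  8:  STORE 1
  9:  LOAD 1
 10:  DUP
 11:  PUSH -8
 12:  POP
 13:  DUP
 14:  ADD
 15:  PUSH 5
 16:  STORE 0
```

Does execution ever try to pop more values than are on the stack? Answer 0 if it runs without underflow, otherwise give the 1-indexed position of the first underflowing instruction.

PUSH 8  8
DUP     8 8
SWAP    8 8
ROT  — needs 3 operands, stack has 2 → underflow

4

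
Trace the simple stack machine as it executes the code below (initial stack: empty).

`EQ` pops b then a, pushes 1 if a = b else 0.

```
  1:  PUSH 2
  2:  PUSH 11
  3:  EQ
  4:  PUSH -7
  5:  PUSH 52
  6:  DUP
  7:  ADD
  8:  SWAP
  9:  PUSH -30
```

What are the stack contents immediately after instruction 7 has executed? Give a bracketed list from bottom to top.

PUSH 2  -> 2
PUSH 11 -> 2 11
EQ      -> 0
PUSH -7 -> 0 -7
PUSH 52 -> 0 -7 52
DUP     -> 0 -7 52 52
ADD     -> 0 -7 104

[0, -7, 104]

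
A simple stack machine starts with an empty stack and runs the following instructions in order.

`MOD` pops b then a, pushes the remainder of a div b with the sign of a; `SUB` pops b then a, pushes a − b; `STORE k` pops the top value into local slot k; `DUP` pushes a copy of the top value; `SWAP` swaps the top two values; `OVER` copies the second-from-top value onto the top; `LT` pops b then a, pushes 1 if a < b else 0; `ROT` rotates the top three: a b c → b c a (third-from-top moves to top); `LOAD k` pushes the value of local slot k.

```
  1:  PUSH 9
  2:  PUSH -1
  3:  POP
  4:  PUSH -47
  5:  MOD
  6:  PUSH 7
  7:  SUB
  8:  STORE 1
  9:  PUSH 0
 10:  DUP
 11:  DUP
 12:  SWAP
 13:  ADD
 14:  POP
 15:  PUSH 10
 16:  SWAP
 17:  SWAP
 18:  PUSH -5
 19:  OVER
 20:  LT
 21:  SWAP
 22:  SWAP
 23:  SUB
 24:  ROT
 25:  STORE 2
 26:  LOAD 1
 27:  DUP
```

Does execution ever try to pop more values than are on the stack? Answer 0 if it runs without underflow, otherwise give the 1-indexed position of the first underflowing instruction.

24

PUSH 9   : [9]
PUSH -1  : [9, -1]
POP      : [9]
PUSH -47 : [9, -47]
MOD      : [9]
PUSH 7   : [9, 7]
SUB      : [2]
STORE 1  : []
PUSH 0   : [0]
DUP      : [0, 0]
DUP      : [0, 0, 0]
SWAP     : [0, 0, 0]
ADD      : [0, 0]
POP      : [0]
PUSH 10  : [0, 10]
SWAP     : [10, 0]
SWAP     : [0, 10]
PUSH -5  : [0, 10, -5]
OVER     : [0, 10, -5, 10]
LT       : [0, 10, 1]
SWAP     : [0, 1, 10]
SWAP     : [0, 10, 1]
SUB      : [0, 9]
ROT  — needs 3 operands, stack has 2 → underflow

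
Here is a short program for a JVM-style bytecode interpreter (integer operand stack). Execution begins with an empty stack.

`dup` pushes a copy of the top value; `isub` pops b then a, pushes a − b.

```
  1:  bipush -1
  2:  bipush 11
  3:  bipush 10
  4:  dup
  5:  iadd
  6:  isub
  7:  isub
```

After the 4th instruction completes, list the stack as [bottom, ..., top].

[-1, 11, 10, 10]

bipush -1 → -1
bipush 11 → -1 11
bipush 10 → -1 11 10
dup       → -1 11 10 10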